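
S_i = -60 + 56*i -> [-60, -4, 52, 108, 164]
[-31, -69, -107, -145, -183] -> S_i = -31 + -38*i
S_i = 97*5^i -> [97, 485, 2425, 12125, 60625]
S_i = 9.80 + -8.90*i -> [9.8, 0.9, -8.0, -16.9, -25.8]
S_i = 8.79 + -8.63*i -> [8.79, 0.16, -8.47, -17.1, -25.73]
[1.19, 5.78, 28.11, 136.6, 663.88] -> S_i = 1.19*4.86^i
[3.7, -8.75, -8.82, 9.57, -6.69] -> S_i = Random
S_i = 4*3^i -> [4, 12, 36, 108, 324]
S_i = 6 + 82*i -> [6, 88, 170, 252, 334]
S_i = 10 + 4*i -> [10, 14, 18, 22, 26]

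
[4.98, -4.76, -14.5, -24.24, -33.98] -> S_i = 4.98 + -9.74*i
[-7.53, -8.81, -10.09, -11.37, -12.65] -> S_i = -7.53 + -1.28*i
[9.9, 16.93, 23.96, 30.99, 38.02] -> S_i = 9.90 + 7.03*i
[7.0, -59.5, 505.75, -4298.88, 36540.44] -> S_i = 7.00*(-8.50)^i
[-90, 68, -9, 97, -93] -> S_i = Random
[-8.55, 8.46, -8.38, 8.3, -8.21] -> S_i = -8.55*(-0.99)^i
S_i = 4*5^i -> [4, 20, 100, 500, 2500]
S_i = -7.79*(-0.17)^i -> [-7.79, 1.32, -0.23, 0.04, -0.01]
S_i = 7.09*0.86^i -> [7.09, 6.1, 5.24, 4.51, 3.88]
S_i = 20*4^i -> [20, 80, 320, 1280, 5120]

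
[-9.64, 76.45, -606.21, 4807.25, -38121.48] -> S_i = -9.64*(-7.93)^i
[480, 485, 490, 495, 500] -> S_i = 480 + 5*i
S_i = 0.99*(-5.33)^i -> [0.99, -5.28, 28.12, -149.91, 798.99]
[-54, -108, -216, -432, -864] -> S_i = -54*2^i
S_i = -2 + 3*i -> [-2, 1, 4, 7, 10]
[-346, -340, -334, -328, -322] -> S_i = -346 + 6*i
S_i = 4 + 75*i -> [4, 79, 154, 229, 304]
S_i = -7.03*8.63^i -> [-7.03, -60.67, -523.57, -4518.43, -38994.06]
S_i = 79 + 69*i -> [79, 148, 217, 286, 355]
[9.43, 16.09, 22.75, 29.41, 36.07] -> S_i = 9.43 + 6.66*i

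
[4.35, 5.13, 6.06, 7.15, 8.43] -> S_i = 4.35*1.18^i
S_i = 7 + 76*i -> [7, 83, 159, 235, 311]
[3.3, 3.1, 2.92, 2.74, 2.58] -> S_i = 3.30*0.94^i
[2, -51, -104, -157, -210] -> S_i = 2 + -53*i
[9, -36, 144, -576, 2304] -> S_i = 9*-4^i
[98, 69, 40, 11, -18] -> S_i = 98 + -29*i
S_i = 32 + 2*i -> [32, 34, 36, 38, 40]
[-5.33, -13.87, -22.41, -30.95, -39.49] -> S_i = -5.33 + -8.54*i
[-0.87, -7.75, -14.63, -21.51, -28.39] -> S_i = -0.87 + -6.88*i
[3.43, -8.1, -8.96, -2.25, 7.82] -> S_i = Random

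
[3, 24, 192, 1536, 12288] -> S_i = 3*8^i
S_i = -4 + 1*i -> [-4, -3, -2, -1, 0]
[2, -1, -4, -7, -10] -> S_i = 2 + -3*i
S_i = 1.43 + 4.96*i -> [1.43, 6.39, 11.35, 16.31, 21.27]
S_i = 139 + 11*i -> [139, 150, 161, 172, 183]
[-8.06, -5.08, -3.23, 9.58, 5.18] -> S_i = Random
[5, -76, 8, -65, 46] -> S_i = Random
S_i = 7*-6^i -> [7, -42, 252, -1512, 9072]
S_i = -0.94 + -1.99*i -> [-0.94, -2.93, -4.92, -6.91, -8.9]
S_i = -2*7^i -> [-2, -14, -98, -686, -4802]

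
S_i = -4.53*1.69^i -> [-4.53, -7.66, -12.94, -21.87, -36.95]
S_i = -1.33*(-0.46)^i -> [-1.33, 0.61, -0.28, 0.13, -0.06]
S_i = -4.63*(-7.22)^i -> [-4.63, 33.43, -241.35, 1742.58, -12581.42]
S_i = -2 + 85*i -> [-2, 83, 168, 253, 338]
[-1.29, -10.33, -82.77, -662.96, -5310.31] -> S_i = -1.29*8.01^i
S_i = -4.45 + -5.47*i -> [-4.45, -9.92, -15.39, -20.86, -26.33]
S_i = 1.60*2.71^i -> [1.6, 4.34, 11.75, 31.84, 86.3]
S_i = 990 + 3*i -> [990, 993, 996, 999, 1002]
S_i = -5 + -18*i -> [-5, -23, -41, -59, -77]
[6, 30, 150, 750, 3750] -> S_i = 6*5^i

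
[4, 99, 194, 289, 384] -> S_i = 4 + 95*i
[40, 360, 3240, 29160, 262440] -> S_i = 40*9^i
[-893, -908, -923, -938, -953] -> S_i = -893 + -15*i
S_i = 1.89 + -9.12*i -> [1.89, -7.23, -16.35, -25.47, -34.59]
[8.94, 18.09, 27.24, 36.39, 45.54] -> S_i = 8.94 + 9.15*i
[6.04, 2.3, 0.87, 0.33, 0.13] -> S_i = 6.04*0.38^i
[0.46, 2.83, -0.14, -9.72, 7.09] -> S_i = Random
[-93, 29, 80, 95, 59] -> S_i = Random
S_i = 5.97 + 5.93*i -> [5.97, 11.9, 17.83, 23.76, 29.69]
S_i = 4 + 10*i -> [4, 14, 24, 34, 44]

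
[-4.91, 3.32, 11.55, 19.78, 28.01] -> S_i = -4.91 + 8.23*i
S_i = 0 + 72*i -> [0, 72, 144, 216, 288]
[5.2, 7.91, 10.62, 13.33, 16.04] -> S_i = 5.20 + 2.71*i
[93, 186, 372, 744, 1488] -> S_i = 93*2^i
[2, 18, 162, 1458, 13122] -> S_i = 2*9^i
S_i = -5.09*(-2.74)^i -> [-5.09, 13.95, -38.21, 104.71, -286.89]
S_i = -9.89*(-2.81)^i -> [-9.89, 27.79, -78.09, 219.44, -616.63]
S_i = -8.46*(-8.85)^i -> [-8.46, 74.87, -662.61, 5864.08, -51897.14]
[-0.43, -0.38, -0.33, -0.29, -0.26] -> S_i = -0.43*0.88^i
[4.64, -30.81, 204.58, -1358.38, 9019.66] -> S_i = 4.64*(-6.64)^i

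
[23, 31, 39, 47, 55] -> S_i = 23 + 8*i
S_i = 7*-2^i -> [7, -14, 28, -56, 112]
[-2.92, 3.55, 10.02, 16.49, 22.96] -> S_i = -2.92 + 6.47*i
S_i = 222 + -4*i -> [222, 218, 214, 210, 206]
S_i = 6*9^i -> [6, 54, 486, 4374, 39366]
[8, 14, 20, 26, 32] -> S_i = 8 + 6*i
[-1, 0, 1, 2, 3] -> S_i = -1 + 1*i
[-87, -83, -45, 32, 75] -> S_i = Random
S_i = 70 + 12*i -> [70, 82, 94, 106, 118]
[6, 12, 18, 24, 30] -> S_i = 6 + 6*i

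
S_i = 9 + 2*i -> [9, 11, 13, 15, 17]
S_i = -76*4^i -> [-76, -304, -1216, -4864, -19456]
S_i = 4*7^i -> [4, 28, 196, 1372, 9604]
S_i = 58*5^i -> [58, 290, 1450, 7250, 36250]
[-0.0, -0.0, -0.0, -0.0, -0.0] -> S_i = -0.00*1.09^i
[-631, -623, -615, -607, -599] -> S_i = -631 + 8*i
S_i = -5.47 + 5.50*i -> [-5.47, 0.03, 5.53, 11.03, 16.53]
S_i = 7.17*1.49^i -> [7.17, 10.68, 15.92, 23.72, 35.34]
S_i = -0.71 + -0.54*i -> [-0.71, -1.25, -1.79, -2.33, -2.87]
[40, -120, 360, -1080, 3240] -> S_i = 40*-3^i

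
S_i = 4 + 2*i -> [4, 6, 8, 10, 12]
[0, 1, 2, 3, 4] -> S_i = 0 + 1*i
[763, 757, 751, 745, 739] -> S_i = 763 + -6*i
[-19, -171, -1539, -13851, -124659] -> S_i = -19*9^i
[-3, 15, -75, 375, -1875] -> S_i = -3*-5^i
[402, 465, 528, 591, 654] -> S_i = 402 + 63*i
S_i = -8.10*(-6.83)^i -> [-8.1, 55.32, -377.86, 2580.76, -17626.57]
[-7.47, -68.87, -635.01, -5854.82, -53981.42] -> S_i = -7.47*9.22^i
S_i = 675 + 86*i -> [675, 761, 847, 933, 1019]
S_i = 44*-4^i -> [44, -176, 704, -2816, 11264]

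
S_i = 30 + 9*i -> [30, 39, 48, 57, 66]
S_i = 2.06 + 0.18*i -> [2.06, 2.24, 2.42, 2.6, 2.78]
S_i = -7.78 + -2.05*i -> [-7.78, -9.83, -11.88, -13.93, -15.98]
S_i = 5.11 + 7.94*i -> [5.11, 13.05, 20.99, 28.93, 36.87]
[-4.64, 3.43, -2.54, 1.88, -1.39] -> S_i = -4.64*(-0.74)^i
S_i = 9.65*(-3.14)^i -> [9.65, -30.3, 95.15, -298.76, 938.09]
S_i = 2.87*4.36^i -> [2.87, 12.51, 54.56, 237.87, 1037.12]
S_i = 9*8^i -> [9, 72, 576, 4608, 36864]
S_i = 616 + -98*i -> [616, 518, 420, 322, 224]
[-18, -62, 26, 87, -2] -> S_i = Random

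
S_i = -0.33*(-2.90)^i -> [-0.33, 0.96, -2.78, 8.05, -23.34]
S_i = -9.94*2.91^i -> [-9.94, -28.93, -84.17, -244.94, -712.78]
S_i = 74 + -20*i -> [74, 54, 34, 14, -6]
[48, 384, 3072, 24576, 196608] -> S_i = 48*8^i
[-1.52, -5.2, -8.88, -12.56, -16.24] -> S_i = -1.52 + -3.68*i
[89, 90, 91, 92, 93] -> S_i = 89 + 1*i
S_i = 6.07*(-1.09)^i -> [6.07, -6.62, 7.21, -7.86, 8.57]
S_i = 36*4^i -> [36, 144, 576, 2304, 9216]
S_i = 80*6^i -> [80, 480, 2880, 17280, 103680]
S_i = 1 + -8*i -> [1, -7, -15, -23, -31]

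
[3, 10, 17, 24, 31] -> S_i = 3 + 7*i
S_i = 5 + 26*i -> [5, 31, 57, 83, 109]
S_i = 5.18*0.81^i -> [5.18, 4.2, 3.4, 2.75, 2.23]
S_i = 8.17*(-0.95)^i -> [8.17, -7.76, 7.37, -7.0, 6.65]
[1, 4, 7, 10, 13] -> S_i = 1 + 3*i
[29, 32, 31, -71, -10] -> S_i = Random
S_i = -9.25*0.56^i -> [-9.25, -5.18, -2.9, -1.62, -0.91]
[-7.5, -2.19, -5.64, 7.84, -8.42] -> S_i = Random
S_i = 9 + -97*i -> [9, -88, -185, -282, -379]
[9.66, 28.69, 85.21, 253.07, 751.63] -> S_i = 9.66*2.97^i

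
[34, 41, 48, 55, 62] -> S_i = 34 + 7*i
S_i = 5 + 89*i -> [5, 94, 183, 272, 361]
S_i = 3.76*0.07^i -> [3.76, 0.26, 0.02, 0.0, 0.0]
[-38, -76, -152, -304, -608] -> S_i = -38*2^i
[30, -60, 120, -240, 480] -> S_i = 30*-2^i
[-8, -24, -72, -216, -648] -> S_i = -8*3^i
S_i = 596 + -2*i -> [596, 594, 592, 590, 588]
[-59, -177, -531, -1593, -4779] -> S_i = -59*3^i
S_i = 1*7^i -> [1, 7, 49, 343, 2401]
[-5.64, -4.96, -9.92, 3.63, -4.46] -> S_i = Random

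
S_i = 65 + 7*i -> [65, 72, 79, 86, 93]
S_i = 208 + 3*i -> [208, 211, 214, 217, 220]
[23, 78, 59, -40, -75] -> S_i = Random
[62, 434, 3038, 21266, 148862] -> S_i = 62*7^i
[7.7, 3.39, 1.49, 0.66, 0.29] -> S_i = 7.70*0.44^i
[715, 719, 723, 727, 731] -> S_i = 715 + 4*i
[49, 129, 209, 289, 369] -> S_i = 49 + 80*i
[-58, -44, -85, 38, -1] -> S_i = Random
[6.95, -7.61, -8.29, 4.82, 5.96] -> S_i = Random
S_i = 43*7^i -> [43, 301, 2107, 14749, 103243]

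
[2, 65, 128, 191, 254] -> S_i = 2 + 63*i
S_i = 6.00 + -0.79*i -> [6.0, 5.21, 4.42, 3.63, 2.84]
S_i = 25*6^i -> [25, 150, 900, 5400, 32400]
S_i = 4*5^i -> [4, 20, 100, 500, 2500]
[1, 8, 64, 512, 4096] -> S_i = 1*8^i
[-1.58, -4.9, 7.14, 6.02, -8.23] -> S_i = Random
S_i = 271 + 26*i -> [271, 297, 323, 349, 375]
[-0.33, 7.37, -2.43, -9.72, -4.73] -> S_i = Random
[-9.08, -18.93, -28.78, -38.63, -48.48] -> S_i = -9.08 + -9.85*i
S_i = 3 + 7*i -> [3, 10, 17, 24, 31]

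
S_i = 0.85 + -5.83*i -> [0.85, -4.98, -10.81, -16.64, -22.47]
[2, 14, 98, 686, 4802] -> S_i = 2*7^i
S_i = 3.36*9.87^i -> [3.36, 33.16, 327.32, 3230.66, 31886.58]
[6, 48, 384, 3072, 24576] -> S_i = 6*8^i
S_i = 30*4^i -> [30, 120, 480, 1920, 7680]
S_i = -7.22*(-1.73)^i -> [-7.22, 12.49, -21.61, 37.38, -64.67]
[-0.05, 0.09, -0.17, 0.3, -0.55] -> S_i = -0.05*(-1.82)^i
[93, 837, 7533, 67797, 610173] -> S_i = 93*9^i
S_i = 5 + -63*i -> [5, -58, -121, -184, -247]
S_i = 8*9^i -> [8, 72, 648, 5832, 52488]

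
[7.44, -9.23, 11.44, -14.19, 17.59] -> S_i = 7.44*(-1.24)^i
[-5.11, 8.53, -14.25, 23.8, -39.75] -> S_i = -5.11*(-1.67)^i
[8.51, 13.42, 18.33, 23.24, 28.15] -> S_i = 8.51 + 4.91*i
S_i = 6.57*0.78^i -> [6.57, 5.12, 4.0, 3.12, 2.43]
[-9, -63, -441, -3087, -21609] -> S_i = -9*7^i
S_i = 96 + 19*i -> [96, 115, 134, 153, 172]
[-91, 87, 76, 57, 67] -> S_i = Random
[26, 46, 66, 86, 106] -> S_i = 26 + 20*i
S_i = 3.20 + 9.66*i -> [3.2, 12.86, 22.52, 32.18, 41.84]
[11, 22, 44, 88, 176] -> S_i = 11*2^i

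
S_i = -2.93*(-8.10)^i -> [-2.93, 23.73, -192.24, 1557.12, -12612.69]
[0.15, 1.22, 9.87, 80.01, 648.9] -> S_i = 0.15*8.11^i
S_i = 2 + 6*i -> [2, 8, 14, 20, 26]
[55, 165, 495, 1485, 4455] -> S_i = 55*3^i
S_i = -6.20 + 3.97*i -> [-6.2, -2.23, 1.74, 5.71, 9.68]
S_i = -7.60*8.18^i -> [-7.6, -62.17, -508.53, -4159.81, -34027.25]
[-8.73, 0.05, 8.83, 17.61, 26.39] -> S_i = -8.73 + 8.78*i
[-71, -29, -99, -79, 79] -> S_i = Random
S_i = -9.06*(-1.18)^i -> [-9.06, 10.69, -12.62, 14.89, -17.57]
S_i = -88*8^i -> [-88, -704, -5632, -45056, -360448]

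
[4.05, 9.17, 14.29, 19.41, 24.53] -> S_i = 4.05 + 5.12*i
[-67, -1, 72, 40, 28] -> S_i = Random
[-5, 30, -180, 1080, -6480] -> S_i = -5*-6^i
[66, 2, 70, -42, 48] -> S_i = Random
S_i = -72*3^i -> [-72, -216, -648, -1944, -5832]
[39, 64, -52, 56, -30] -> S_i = Random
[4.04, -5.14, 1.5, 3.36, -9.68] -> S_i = Random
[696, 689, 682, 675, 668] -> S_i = 696 + -7*i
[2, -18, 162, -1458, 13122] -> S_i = 2*-9^i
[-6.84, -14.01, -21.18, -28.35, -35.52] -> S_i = -6.84 + -7.17*i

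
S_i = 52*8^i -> [52, 416, 3328, 26624, 212992]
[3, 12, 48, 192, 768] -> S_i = 3*4^i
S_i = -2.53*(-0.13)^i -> [-2.53, 0.33, -0.04, 0.01, -0.0]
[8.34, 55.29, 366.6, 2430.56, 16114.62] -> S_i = 8.34*6.63^i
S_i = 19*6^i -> [19, 114, 684, 4104, 24624]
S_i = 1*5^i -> [1, 5, 25, 125, 625]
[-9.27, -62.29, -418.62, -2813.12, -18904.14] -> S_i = -9.27*6.72^i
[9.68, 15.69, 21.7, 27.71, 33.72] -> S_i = 9.68 + 6.01*i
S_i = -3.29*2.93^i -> [-3.29, -9.64, -28.24, -82.76, -242.47]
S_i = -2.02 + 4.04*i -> [-2.02, 2.02, 6.06, 10.1, 14.14]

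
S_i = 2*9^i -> [2, 18, 162, 1458, 13122]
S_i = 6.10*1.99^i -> [6.1, 12.14, 24.16, 48.07, 95.66]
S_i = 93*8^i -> [93, 744, 5952, 47616, 380928]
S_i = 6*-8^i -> [6, -48, 384, -3072, 24576]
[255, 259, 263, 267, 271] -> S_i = 255 + 4*i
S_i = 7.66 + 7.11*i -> [7.66, 14.77, 21.88, 28.99, 36.1]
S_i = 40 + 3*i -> [40, 43, 46, 49, 52]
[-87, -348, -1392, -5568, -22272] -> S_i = -87*4^i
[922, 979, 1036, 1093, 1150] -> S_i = 922 + 57*i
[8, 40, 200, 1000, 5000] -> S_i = 8*5^i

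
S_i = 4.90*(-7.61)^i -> [4.9, -37.29, 283.77, -2159.48, 16433.68]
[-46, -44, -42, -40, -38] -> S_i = -46 + 2*i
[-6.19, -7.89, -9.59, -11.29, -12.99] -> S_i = -6.19 + -1.70*i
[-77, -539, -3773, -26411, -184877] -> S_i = -77*7^i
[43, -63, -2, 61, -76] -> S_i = Random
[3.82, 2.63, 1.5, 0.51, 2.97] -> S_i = Random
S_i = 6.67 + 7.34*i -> [6.67, 14.01, 21.35, 28.69, 36.03]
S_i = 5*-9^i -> [5, -45, 405, -3645, 32805]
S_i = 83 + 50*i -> [83, 133, 183, 233, 283]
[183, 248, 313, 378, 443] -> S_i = 183 + 65*i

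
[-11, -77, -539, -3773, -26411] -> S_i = -11*7^i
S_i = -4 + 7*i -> [-4, 3, 10, 17, 24]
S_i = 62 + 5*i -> [62, 67, 72, 77, 82]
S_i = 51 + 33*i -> [51, 84, 117, 150, 183]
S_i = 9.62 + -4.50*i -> [9.62, 5.12, 0.62, -3.88, -8.38]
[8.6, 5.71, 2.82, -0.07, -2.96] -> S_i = 8.60 + -2.89*i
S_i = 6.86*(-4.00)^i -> [6.86, -27.44, 109.76, -439.04, 1756.16]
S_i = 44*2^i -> [44, 88, 176, 352, 704]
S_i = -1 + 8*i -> [-1, 7, 15, 23, 31]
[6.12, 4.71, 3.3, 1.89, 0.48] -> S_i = 6.12 + -1.41*i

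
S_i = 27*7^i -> [27, 189, 1323, 9261, 64827]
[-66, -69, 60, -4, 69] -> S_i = Random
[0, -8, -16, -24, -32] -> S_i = 0 + -8*i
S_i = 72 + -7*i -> [72, 65, 58, 51, 44]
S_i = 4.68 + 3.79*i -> [4.68, 8.47, 12.26, 16.05, 19.84]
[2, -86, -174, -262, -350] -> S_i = 2 + -88*i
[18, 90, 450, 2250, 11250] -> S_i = 18*5^i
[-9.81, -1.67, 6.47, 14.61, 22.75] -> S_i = -9.81 + 8.14*i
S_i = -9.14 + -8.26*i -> [-9.14, -17.4, -25.66, -33.92, -42.18]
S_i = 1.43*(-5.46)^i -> [1.43, -7.81, 42.63, -232.76, 1270.89]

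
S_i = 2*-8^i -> [2, -16, 128, -1024, 8192]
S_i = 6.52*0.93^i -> [6.52, 6.06, 5.64, 5.24, 4.88]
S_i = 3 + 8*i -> [3, 11, 19, 27, 35]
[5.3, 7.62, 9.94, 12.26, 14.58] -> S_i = 5.30 + 2.32*i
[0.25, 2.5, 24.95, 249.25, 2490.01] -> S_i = 0.25*9.99^i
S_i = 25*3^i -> [25, 75, 225, 675, 2025]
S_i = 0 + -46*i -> [0, -46, -92, -138, -184]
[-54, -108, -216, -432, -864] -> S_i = -54*2^i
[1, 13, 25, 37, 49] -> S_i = 1 + 12*i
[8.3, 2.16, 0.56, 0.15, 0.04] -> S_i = 8.30*0.26^i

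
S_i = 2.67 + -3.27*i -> [2.67, -0.6, -3.87, -7.14, -10.41]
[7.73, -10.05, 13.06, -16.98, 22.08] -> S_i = 7.73*(-1.30)^i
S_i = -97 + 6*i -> [-97, -91, -85, -79, -73]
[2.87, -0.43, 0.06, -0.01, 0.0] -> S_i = 2.87*(-0.15)^i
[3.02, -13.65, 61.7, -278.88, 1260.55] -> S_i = 3.02*(-4.52)^i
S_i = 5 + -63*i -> [5, -58, -121, -184, -247]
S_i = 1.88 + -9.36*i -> [1.88, -7.48, -16.84, -26.2, -35.56]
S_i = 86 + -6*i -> [86, 80, 74, 68, 62]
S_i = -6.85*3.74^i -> [-6.85, -25.62, -95.82, -358.35, -1340.22]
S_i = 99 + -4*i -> [99, 95, 91, 87, 83]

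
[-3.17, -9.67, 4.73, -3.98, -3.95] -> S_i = Random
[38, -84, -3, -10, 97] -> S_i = Random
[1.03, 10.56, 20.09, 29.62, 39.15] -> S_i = 1.03 + 9.53*i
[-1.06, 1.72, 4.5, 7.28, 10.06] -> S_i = -1.06 + 2.78*i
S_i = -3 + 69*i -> [-3, 66, 135, 204, 273]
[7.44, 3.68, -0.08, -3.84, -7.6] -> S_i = 7.44 + -3.76*i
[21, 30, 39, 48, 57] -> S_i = 21 + 9*i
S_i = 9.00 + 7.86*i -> [9.0, 16.86, 24.72, 32.58, 40.44]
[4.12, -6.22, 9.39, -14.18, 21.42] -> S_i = 4.12*(-1.51)^i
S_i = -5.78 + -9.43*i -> [-5.78, -15.21, -24.64, -34.07, -43.5]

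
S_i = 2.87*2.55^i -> [2.87, 7.32, 18.66, 47.59, 121.35]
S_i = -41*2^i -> [-41, -82, -164, -328, -656]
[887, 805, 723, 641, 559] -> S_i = 887 + -82*i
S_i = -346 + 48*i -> [-346, -298, -250, -202, -154]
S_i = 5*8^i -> [5, 40, 320, 2560, 20480]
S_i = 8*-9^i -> [8, -72, 648, -5832, 52488]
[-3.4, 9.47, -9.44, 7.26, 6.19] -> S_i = Random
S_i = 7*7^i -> [7, 49, 343, 2401, 16807]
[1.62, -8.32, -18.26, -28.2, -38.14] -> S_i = 1.62 + -9.94*i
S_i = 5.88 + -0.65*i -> [5.88, 5.23, 4.58, 3.93, 3.28]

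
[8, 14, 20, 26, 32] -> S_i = 8 + 6*i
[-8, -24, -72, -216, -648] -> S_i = -8*3^i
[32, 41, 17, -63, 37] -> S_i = Random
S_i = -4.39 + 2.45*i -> [-4.39, -1.94, 0.51, 2.96, 5.41]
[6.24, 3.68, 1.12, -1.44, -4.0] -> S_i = 6.24 + -2.56*i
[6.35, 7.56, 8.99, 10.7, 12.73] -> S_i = 6.35*1.19^i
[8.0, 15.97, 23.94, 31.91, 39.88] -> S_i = 8.00 + 7.97*i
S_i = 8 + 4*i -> [8, 12, 16, 20, 24]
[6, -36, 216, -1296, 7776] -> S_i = 6*-6^i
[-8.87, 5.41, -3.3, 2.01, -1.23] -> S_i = -8.87*(-0.61)^i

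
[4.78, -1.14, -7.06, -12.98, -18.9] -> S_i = 4.78 + -5.92*i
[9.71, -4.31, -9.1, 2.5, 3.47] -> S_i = Random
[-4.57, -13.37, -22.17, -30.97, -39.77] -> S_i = -4.57 + -8.80*i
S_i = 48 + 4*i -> [48, 52, 56, 60, 64]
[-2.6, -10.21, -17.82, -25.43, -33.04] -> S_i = -2.60 + -7.61*i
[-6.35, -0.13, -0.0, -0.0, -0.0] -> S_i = -6.35*0.02^i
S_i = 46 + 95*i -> [46, 141, 236, 331, 426]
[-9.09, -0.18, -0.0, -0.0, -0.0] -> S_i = -9.09*0.02^i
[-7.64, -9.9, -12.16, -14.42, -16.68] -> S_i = -7.64 + -2.26*i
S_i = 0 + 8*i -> [0, 8, 16, 24, 32]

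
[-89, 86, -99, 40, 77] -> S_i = Random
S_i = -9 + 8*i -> [-9, -1, 7, 15, 23]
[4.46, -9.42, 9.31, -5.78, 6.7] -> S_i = Random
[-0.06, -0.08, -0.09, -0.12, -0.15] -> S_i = -0.06*1.25^i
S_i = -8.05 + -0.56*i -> [-8.05, -8.61, -9.17, -9.73, -10.29]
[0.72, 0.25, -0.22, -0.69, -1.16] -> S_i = 0.72 + -0.47*i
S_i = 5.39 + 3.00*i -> [5.39, 8.39, 11.39, 14.39, 17.39]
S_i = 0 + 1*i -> [0, 1, 2, 3, 4]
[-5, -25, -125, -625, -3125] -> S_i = -5*5^i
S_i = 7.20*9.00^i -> [7.2, 64.8, 583.2, 5248.8, 47239.2]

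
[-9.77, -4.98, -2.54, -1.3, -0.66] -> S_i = -9.77*0.51^i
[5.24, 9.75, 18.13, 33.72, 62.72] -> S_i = 5.24*1.86^i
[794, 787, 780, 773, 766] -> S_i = 794 + -7*i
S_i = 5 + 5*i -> [5, 10, 15, 20, 25]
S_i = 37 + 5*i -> [37, 42, 47, 52, 57]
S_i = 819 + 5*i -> [819, 824, 829, 834, 839]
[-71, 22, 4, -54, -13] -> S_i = Random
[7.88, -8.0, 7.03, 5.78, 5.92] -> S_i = Random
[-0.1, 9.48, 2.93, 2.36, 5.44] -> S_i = Random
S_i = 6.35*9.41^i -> [6.35, 59.75, 562.28, 5291.06, 49788.86]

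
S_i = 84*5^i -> [84, 420, 2100, 10500, 52500]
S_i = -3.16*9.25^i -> [-3.16, -29.23, -270.38, -2500.99, -23134.17]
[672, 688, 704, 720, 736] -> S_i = 672 + 16*i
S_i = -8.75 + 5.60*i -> [-8.75, -3.15, 2.45, 8.05, 13.65]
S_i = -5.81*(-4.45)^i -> [-5.81, 25.85, -115.05, 511.98, -2278.33]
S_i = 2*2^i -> [2, 4, 8, 16, 32]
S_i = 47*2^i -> [47, 94, 188, 376, 752]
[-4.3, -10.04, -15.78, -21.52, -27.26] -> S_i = -4.30 + -5.74*i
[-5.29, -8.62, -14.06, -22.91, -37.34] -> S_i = -5.29*1.63^i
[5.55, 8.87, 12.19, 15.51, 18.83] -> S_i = 5.55 + 3.32*i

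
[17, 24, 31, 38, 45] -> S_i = 17 + 7*i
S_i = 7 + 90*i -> [7, 97, 187, 277, 367]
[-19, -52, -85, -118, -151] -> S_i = -19 + -33*i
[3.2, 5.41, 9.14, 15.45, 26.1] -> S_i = 3.20*1.69^i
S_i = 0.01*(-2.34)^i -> [0.01, -0.02, 0.05, -0.13, 0.3]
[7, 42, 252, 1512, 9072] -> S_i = 7*6^i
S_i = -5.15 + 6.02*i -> [-5.15, 0.87, 6.89, 12.91, 18.93]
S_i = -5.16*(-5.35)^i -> [-5.16, 27.61, -147.69, 790.15, -4227.32]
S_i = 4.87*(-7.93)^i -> [4.87, -38.62, 306.25, -2428.56, 19258.47]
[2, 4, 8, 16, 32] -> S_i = 2*2^i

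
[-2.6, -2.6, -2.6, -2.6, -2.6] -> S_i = -2.60*1.00^i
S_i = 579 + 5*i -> [579, 584, 589, 594, 599]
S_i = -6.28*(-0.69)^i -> [-6.28, 4.33, -2.99, 2.06, -1.42]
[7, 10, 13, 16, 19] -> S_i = 7 + 3*i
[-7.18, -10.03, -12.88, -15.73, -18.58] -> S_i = -7.18 + -2.85*i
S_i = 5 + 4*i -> [5, 9, 13, 17, 21]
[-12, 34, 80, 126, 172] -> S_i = -12 + 46*i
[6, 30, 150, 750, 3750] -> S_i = 6*5^i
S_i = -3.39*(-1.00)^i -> [-3.39, 3.39, -3.39, 3.39, -3.39]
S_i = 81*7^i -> [81, 567, 3969, 27783, 194481]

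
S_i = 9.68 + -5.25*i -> [9.68, 4.43, -0.82, -6.07, -11.32]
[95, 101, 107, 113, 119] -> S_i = 95 + 6*i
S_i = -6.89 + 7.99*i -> [-6.89, 1.1, 9.09, 17.08, 25.07]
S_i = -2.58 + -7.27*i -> [-2.58, -9.85, -17.12, -24.39, -31.66]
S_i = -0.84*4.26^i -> [-0.84, -3.58, -15.24, -64.94, -276.64]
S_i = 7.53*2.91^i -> [7.53, 21.91, 63.76, 185.56, 539.97]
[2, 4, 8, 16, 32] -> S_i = 2*2^i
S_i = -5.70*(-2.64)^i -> [-5.7, 15.05, -39.73, 104.88, -276.88]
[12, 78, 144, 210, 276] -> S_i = 12 + 66*i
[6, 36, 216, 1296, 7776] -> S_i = 6*6^i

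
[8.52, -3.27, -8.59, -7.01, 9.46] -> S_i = Random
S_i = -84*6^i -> [-84, -504, -3024, -18144, -108864]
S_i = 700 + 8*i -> [700, 708, 716, 724, 732]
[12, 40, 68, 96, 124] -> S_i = 12 + 28*i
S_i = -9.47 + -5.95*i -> [-9.47, -15.42, -21.37, -27.32, -33.27]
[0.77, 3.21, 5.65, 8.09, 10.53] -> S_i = 0.77 + 2.44*i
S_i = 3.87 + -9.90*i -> [3.87, -6.03, -15.93, -25.83, -35.73]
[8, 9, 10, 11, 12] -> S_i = 8 + 1*i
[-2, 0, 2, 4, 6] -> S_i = -2 + 2*i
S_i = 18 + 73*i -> [18, 91, 164, 237, 310]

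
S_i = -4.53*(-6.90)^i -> [-4.53, 31.26, -215.67, 1488.15, -10268.21]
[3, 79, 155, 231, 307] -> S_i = 3 + 76*i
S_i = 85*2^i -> [85, 170, 340, 680, 1360]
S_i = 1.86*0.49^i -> [1.86, 0.91, 0.45, 0.22, 0.11]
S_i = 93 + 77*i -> [93, 170, 247, 324, 401]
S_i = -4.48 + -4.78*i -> [-4.48, -9.26, -14.04, -18.82, -23.6]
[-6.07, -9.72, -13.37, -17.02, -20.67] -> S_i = -6.07 + -3.65*i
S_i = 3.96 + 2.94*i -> [3.96, 6.9, 9.84, 12.78, 15.72]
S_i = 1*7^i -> [1, 7, 49, 343, 2401]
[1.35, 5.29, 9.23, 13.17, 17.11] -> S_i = 1.35 + 3.94*i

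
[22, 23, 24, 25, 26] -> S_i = 22 + 1*i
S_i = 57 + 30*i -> [57, 87, 117, 147, 177]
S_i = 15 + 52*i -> [15, 67, 119, 171, 223]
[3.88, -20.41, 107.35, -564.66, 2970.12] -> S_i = 3.88*(-5.26)^i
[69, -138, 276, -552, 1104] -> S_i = 69*-2^i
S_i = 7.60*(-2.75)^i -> [7.6, -20.9, 57.47, -158.06, 434.65]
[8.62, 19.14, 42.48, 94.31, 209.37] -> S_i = 8.62*2.22^i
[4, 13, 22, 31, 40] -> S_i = 4 + 9*i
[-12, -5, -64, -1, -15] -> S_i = Random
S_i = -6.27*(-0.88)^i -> [-6.27, 5.52, -4.86, 4.27, -3.76]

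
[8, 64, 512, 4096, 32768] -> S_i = 8*8^i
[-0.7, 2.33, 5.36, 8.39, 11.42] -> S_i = -0.70 + 3.03*i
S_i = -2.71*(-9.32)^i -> [-2.71, 25.26, -235.4, 2193.9, -20447.16]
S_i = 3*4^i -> [3, 12, 48, 192, 768]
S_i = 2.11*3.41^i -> [2.11, 7.2, 24.54, 83.67, 285.3]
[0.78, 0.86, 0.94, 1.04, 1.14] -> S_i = 0.78*1.10^i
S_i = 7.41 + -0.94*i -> [7.41, 6.47, 5.53, 4.59, 3.65]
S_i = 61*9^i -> [61, 549, 4941, 44469, 400221]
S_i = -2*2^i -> [-2, -4, -8, -16, -32]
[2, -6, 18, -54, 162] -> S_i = 2*-3^i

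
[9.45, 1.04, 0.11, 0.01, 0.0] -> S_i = 9.45*0.11^i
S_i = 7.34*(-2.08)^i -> [7.34, -15.27, 31.76, -66.05, 137.39]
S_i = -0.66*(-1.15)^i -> [-0.66, 0.76, -0.87, 1.0, -1.15]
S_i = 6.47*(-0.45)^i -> [6.47, -2.91, 1.31, -0.59, 0.27]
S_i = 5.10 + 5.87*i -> [5.1, 10.97, 16.84, 22.71, 28.58]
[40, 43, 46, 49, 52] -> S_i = 40 + 3*i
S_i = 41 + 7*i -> [41, 48, 55, 62, 69]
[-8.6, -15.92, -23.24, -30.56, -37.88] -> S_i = -8.60 + -7.32*i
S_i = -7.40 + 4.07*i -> [-7.4, -3.33, 0.74, 4.81, 8.88]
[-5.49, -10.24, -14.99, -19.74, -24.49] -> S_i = -5.49 + -4.75*i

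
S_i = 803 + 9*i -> [803, 812, 821, 830, 839]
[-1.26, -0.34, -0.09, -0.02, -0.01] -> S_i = -1.26*0.27^i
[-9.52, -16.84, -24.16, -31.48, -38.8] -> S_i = -9.52 + -7.32*i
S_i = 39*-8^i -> [39, -312, 2496, -19968, 159744]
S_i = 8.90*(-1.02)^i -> [8.9, -9.08, 9.26, -9.44, 9.63]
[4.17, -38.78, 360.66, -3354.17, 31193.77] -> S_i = 4.17*(-9.30)^i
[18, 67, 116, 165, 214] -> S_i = 18 + 49*i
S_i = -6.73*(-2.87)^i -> [-6.73, 19.32, -55.43, 159.1, -456.61]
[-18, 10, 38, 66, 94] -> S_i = -18 + 28*i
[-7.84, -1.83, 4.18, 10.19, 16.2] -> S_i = -7.84 + 6.01*i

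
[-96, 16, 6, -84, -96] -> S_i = Random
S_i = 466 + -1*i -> [466, 465, 464, 463, 462]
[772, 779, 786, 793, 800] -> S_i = 772 + 7*i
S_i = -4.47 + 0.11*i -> [-4.47, -4.36, -4.25, -4.14, -4.03]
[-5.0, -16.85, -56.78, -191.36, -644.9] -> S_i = -5.00*3.37^i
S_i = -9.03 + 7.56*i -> [-9.03, -1.47, 6.09, 13.65, 21.21]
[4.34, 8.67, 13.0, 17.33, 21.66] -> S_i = 4.34 + 4.33*i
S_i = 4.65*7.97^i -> [4.65, 37.06, 295.37, 2354.12, 18762.31]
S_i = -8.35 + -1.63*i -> [-8.35, -9.98, -11.61, -13.24, -14.87]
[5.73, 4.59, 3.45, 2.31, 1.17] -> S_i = 5.73 + -1.14*i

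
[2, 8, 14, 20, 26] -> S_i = 2 + 6*i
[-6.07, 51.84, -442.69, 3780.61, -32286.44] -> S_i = -6.07*(-8.54)^i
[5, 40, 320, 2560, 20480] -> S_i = 5*8^i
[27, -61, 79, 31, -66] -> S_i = Random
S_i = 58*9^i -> [58, 522, 4698, 42282, 380538]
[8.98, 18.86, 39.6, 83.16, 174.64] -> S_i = 8.98*2.10^i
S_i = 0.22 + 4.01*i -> [0.22, 4.23, 8.24, 12.25, 16.26]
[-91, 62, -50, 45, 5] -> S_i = Random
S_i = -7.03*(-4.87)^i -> [-7.03, 34.24, -166.73, 811.97, -3954.31]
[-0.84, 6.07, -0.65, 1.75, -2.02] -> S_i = Random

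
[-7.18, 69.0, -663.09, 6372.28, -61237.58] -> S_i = -7.18*(-9.61)^i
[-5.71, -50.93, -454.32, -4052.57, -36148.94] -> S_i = -5.71*8.92^i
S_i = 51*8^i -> [51, 408, 3264, 26112, 208896]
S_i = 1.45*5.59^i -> [1.45, 8.11, 45.31, 253.28, 1415.84]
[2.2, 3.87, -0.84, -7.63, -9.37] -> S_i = Random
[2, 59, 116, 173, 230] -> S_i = 2 + 57*i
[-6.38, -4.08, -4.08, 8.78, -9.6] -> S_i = Random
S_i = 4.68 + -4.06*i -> [4.68, 0.62, -3.44, -7.5, -11.56]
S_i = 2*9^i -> [2, 18, 162, 1458, 13122]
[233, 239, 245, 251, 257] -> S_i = 233 + 6*i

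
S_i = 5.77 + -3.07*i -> [5.77, 2.7, -0.37, -3.44, -6.51]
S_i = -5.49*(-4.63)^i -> [-5.49, 25.42, -117.69, 544.9, -2522.88]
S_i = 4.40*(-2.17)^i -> [4.4, -9.55, 20.72, -44.96, 97.56]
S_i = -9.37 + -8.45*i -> [-9.37, -17.82, -26.27, -34.72, -43.17]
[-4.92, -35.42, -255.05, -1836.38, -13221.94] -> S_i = -4.92*7.20^i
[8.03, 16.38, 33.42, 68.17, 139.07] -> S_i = 8.03*2.04^i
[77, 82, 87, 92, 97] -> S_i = 77 + 5*i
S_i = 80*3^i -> [80, 240, 720, 2160, 6480]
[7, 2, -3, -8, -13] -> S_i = 7 + -5*i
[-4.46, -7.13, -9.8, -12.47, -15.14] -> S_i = -4.46 + -2.67*i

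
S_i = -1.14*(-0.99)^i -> [-1.14, 1.13, -1.12, 1.11, -1.1]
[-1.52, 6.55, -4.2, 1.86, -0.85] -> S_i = Random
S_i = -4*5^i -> [-4, -20, -100, -500, -2500]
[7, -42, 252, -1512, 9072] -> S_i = 7*-6^i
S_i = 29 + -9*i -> [29, 20, 11, 2, -7]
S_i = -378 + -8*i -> [-378, -386, -394, -402, -410]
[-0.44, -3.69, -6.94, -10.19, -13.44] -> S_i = -0.44 + -3.25*i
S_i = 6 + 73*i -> [6, 79, 152, 225, 298]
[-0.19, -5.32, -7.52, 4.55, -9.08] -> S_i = Random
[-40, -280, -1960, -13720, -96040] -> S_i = -40*7^i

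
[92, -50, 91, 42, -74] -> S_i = Random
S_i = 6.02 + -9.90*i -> [6.02, -3.88, -13.78, -23.68, -33.58]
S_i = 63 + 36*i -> [63, 99, 135, 171, 207]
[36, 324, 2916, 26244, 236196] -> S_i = 36*9^i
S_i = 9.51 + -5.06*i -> [9.51, 4.45, -0.61, -5.67, -10.73]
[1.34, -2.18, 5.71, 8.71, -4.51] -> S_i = Random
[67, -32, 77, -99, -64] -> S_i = Random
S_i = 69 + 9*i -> [69, 78, 87, 96, 105]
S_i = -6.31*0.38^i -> [-6.31, -2.4, -0.91, -0.35, -0.13]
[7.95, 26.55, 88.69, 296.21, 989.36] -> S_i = 7.95*3.34^i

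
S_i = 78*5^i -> [78, 390, 1950, 9750, 48750]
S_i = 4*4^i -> [4, 16, 64, 256, 1024]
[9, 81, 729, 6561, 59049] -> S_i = 9*9^i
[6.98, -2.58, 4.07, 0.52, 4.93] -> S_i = Random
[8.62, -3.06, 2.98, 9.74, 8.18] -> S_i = Random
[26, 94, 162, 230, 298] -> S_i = 26 + 68*i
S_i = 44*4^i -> [44, 176, 704, 2816, 11264]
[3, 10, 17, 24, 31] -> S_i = 3 + 7*i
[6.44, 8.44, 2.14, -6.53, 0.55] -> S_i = Random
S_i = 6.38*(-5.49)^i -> [6.38, -35.03, 192.29, -1055.69, 5795.76]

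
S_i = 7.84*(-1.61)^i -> [7.84, -12.62, 20.32, -32.72, 52.68]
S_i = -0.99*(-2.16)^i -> [-0.99, 2.14, -4.62, 9.98, -21.55]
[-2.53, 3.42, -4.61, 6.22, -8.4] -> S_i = -2.53*(-1.35)^i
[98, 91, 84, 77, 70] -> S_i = 98 + -7*i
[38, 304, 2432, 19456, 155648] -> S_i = 38*8^i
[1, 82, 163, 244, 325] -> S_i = 1 + 81*i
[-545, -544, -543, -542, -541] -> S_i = -545 + 1*i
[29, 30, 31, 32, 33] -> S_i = 29 + 1*i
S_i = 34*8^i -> [34, 272, 2176, 17408, 139264]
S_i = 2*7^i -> [2, 14, 98, 686, 4802]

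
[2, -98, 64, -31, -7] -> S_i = Random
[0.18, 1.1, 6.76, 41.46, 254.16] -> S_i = 0.18*6.13^i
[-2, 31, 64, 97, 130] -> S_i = -2 + 33*i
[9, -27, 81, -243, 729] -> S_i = 9*-3^i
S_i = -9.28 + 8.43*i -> [-9.28, -0.85, 7.58, 16.01, 24.44]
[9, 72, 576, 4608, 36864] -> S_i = 9*8^i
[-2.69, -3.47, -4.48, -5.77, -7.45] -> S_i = -2.69*1.29^i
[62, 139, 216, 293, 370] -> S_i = 62 + 77*i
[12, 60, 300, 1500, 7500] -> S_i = 12*5^i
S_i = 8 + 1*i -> [8, 9, 10, 11, 12]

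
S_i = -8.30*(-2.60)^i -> [-8.3, 21.58, -56.11, 145.88, -379.29]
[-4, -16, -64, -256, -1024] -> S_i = -4*4^i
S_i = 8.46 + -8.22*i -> [8.46, 0.24, -7.98, -16.2, -24.42]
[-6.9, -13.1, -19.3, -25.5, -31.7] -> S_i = -6.90 + -6.20*i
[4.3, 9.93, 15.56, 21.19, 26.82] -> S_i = 4.30 + 5.63*i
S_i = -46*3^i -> [-46, -138, -414, -1242, -3726]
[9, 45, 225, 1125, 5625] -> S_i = 9*5^i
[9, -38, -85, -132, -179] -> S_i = 9 + -47*i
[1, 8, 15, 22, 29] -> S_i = 1 + 7*i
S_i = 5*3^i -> [5, 15, 45, 135, 405]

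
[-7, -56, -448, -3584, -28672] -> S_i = -7*8^i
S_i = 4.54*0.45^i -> [4.54, 2.04, 0.92, 0.41, 0.19]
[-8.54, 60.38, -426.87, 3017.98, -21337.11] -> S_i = -8.54*(-7.07)^i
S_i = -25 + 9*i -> [-25, -16, -7, 2, 11]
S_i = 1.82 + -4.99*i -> [1.82, -3.17, -8.16, -13.15, -18.14]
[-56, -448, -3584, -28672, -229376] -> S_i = -56*8^i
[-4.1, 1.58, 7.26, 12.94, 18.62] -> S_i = -4.10 + 5.68*i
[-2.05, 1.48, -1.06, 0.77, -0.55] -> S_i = -2.05*(-0.72)^i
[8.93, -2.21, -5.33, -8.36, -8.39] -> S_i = Random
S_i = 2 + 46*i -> [2, 48, 94, 140, 186]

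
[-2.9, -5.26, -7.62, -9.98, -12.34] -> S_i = -2.90 + -2.36*i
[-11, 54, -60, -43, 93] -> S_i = Random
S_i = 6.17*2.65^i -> [6.17, 16.35, 43.33, 114.82, 304.28]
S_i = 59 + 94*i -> [59, 153, 247, 341, 435]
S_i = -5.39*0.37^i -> [-5.39, -1.99, -0.74, -0.27, -0.1]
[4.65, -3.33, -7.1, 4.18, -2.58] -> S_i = Random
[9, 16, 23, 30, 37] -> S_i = 9 + 7*i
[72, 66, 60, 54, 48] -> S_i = 72 + -6*i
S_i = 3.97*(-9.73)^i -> [3.97, -38.63, 375.85, -3657.03, 35582.94]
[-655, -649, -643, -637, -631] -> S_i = -655 + 6*i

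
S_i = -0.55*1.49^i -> [-0.55, -0.82, -1.22, -1.82, -2.71]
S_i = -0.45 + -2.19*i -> [-0.45, -2.64, -4.83, -7.02, -9.21]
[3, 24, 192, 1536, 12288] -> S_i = 3*8^i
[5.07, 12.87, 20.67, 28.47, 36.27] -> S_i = 5.07 + 7.80*i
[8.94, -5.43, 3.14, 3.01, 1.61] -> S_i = Random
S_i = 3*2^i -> [3, 6, 12, 24, 48]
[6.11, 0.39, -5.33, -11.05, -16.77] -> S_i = 6.11 + -5.72*i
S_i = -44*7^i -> [-44, -308, -2156, -15092, -105644]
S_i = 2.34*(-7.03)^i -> [2.34, -16.45, 115.64, -812.98, 5715.28]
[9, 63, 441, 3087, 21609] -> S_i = 9*7^i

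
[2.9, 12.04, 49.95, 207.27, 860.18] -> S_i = 2.90*4.15^i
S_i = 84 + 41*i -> [84, 125, 166, 207, 248]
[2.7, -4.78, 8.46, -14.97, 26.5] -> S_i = 2.70*(-1.77)^i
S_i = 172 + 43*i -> [172, 215, 258, 301, 344]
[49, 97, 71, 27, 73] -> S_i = Random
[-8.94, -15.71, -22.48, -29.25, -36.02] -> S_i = -8.94 + -6.77*i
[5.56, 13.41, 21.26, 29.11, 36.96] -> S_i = 5.56 + 7.85*i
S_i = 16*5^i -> [16, 80, 400, 2000, 10000]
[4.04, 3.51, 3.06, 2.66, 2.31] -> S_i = 4.04*0.87^i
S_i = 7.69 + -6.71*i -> [7.69, 0.98, -5.73, -12.44, -19.15]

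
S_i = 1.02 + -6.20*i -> [1.02, -5.18, -11.38, -17.58, -23.78]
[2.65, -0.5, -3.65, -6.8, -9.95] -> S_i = 2.65 + -3.15*i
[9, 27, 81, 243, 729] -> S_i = 9*3^i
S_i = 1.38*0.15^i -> [1.38, 0.21, 0.03, 0.0, 0.0]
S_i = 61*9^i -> [61, 549, 4941, 44469, 400221]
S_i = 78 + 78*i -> [78, 156, 234, 312, 390]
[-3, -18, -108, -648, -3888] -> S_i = -3*6^i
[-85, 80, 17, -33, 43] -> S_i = Random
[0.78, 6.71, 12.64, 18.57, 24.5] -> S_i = 0.78 + 5.93*i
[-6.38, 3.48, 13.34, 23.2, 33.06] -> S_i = -6.38 + 9.86*i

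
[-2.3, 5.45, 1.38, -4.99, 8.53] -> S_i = Random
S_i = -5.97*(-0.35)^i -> [-5.97, 2.09, -0.73, 0.26, -0.09]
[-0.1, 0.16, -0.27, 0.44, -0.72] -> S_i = -0.10*(-1.64)^i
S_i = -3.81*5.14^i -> [-3.81, -19.58, -100.66, -517.39, -2659.36]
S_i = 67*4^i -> [67, 268, 1072, 4288, 17152]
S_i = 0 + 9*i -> [0, 9, 18, 27, 36]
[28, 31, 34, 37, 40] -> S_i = 28 + 3*i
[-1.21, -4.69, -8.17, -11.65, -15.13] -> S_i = -1.21 + -3.48*i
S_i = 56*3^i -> [56, 168, 504, 1512, 4536]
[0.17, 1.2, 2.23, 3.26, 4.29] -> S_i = 0.17 + 1.03*i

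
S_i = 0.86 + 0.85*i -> [0.86, 1.71, 2.56, 3.41, 4.26]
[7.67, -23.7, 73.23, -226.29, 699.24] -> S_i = 7.67*(-3.09)^i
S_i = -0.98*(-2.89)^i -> [-0.98, 2.83, -8.19, 23.65, -68.36]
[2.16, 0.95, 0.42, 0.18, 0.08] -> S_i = 2.16*0.44^i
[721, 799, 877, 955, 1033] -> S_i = 721 + 78*i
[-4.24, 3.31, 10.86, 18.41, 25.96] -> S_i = -4.24 + 7.55*i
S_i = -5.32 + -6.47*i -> [-5.32, -11.79, -18.26, -24.73, -31.2]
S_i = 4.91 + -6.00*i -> [4.91, -1.09, -7.09, -13.09, -19.09]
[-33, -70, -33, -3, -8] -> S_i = Random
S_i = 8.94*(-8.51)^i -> [8.94, -76.08, 647.44, -5509.68, 46887.36]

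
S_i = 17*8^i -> [17, 136, 1088, 8704, 69632]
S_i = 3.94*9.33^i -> [3.94, 36.76, 342.97, 3199.93, 29855.39]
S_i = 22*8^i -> [22, 176, 1408, 11264, 90112]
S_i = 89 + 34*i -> [89, 123, 157, 191, 225]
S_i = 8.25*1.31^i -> [8.25, 10.81, 14.16, 18.55, 24.3]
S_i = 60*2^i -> [60, 120, 240, 480, 960]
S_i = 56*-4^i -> [56, -224, 896, -3584, 14336]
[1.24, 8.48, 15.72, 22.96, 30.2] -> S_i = 1.24 + 7.24*i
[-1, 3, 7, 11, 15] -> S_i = -1 + 4*i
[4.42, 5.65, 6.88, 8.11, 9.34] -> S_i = 4.42 + 1.23*i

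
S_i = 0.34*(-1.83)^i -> [0.34, -0.62, 1.14, -2.08, 3.81]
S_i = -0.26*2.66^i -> [-0.26, -0.69, -1.84, -4.89, -13.02]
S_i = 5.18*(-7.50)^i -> [5.18, -38.85, 291.38, -2185.31, 16389.84]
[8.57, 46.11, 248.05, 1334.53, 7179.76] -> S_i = 8.57*5.38^i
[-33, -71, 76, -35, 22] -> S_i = Random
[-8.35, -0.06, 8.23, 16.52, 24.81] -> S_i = -8.35 + 8.29*i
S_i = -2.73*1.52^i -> [-2.73, -4.15, -6.31, -9.59, -14.57]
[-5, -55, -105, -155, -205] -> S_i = -5 + -50*i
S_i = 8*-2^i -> [8, -16, 32, -64, 128]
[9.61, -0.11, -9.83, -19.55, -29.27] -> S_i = 9.61 + -9.72*i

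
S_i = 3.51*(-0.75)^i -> [3.51, -2.63, 1.97, -1.48, 1.11]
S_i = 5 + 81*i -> [5, 86, 167, 248, 329]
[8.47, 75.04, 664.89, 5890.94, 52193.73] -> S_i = 8.47*8.86^i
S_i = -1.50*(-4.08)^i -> [-1.5, 6.12, -24.97, 101.88, -415.65]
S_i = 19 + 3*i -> [19, 22, 25, 28, 31]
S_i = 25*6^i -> [25, 150, 900, 5400, 32400]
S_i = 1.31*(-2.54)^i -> [1.31, -3.33, 8.45, -21.47, 54.53]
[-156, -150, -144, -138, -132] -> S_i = -156 + 6*i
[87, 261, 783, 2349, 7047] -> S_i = 87*3^i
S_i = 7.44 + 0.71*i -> [7.44, 8.15, 8.86, 9.57, 10.28]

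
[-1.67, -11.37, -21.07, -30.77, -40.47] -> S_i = -1.67 + -9.70*i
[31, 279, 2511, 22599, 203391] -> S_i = 31*9^i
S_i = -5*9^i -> [-5, -45, -405, -3645, -32805]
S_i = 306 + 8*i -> [306, 314, 322, 330, 338]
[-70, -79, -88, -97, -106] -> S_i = -70 + -9*i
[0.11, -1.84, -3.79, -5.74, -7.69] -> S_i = 0.11 + -1.95*i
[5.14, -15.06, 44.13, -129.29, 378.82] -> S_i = 5.14*(-2.93)^i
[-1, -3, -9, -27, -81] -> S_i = -1*3^i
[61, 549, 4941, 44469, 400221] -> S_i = 61*9^i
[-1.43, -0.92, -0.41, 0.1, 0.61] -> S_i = -1.43 + 0.51*i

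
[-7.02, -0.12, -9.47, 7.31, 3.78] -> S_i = Random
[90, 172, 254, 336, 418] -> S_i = 90 + 82*i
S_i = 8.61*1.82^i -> [8.61, 15.67, 28.52, 51.91, 94.47]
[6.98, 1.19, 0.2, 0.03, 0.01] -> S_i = 6.98*0.17^i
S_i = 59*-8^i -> [59, -472, 3776, -30208, 241664]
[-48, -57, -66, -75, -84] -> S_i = -48 + -9*i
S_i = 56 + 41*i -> [56, 97, 138, 179, 220]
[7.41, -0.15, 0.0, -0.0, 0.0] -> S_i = 7.41*(-0.02)^i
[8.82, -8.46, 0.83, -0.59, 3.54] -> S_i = Random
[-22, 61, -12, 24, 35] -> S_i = Random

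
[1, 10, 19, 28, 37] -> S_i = 1 + 9*i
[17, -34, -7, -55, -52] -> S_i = Random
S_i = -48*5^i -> [-48, -240, -1200, -6000, -30000]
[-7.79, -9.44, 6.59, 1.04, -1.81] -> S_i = Random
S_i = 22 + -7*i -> [22, 15, 8, 1, -6]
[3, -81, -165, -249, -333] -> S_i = 3 + -84*i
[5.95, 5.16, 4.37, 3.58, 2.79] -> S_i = 5.95 + -0.79*i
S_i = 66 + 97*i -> [66, 163, 260, 357, 454]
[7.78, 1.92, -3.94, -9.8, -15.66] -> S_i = 7.78 + -5.86*i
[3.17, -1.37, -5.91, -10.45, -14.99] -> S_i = 3.17 + -4.54*i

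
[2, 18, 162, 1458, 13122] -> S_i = 2*9^i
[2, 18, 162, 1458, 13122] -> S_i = 2*9^i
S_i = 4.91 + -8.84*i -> [4.91, -3.93, -12.77, -21.61, -30.45]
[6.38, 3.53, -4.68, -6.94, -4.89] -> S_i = Random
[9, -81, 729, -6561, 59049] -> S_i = 9*-9^i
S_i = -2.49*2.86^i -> [-2.49, -7.12, -20.37, -58.25, -166.6]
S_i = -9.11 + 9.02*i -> [-9.11, -0.09, 8.93, 17.95, 26.97]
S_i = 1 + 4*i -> [1, 5, 9, 13, 17]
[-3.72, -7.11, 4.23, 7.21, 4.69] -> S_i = Random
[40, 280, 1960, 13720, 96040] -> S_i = 40*7^i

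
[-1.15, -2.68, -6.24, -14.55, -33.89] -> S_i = -1.15*2.33^i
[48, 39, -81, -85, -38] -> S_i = Random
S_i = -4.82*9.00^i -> [-4.82, -43.38, -390.42, -3513.78, -31624.02]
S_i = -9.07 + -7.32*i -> [-9.07, -16.39, -23.71, -31.03, -38.35]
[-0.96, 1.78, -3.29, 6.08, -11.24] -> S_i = -0.96*(-1.85)^i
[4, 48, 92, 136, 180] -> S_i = 4 + 44*i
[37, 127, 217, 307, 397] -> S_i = 37 + 90*i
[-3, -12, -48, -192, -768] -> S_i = -3*4^i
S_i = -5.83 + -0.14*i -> [-5.83, -5.97, -6.11, -6.25, -6.39]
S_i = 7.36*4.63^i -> [7.36, 34.08, 157.78, 730.5, 3382.22]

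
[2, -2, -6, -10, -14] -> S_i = 2 + -4*i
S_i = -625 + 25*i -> [-625, -600, -575, -550, -525]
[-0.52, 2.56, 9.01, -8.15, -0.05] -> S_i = Random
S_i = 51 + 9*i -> [51, 60, 69, 78, 87]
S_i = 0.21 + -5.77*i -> [0.21, -5.56, -11.33, -17.1, -22.87]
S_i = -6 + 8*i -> [-6, 2, 10, 18, 26]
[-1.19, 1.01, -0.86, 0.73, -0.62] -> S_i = -1.19*(-0.85)^i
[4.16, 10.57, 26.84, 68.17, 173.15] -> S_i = 4.16*2.54^i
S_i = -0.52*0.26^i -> [-0.52, -0.14, -0.04, -0.01, -0.0]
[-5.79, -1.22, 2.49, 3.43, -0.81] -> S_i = Random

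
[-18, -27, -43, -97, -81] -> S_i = Random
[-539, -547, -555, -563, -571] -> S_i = -539 + -8*i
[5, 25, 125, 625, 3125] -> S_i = 5*5^i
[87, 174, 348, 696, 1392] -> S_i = 87*2^i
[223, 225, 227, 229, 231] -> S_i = 223 + 2*i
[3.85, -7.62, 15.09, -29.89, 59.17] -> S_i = 3.85*(-1.98)^i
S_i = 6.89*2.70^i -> [6.89, 18.6, 50.23, 135.62, 366.16]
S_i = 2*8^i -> [2, 16, 128, 1024, 8192]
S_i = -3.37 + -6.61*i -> [-3.37, -9.98, -16.59, -23.2, -29.81]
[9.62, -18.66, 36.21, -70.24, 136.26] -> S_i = 9.62*(-1.94)^i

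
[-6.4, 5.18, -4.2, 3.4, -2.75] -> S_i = -6.40*(-0.81)^i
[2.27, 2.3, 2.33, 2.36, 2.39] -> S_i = 2.27 + 0.03*i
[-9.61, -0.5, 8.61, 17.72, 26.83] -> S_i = -9.61 + 9.11*i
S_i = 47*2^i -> [47, 94, 188, 376, 752]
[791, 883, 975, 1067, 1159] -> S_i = 791 + 92*i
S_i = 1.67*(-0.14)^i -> [1.67, -0.23, 0.03, -0.0, 0.0]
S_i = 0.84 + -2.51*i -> [0.84, -1.67, -4.18, -6.69, -9.2]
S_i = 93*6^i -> [93, 558, 3348, 20088, 120528]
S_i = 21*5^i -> [21, 105, 525, 2625, 13125]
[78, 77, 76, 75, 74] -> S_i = 78 + -1*i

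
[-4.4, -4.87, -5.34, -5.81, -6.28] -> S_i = -4.40 + -0.47*i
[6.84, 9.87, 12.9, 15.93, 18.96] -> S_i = 6.84 + 3.03*i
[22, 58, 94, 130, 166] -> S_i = 22 + 36*i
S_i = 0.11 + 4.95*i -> [0.11, 5.06, 10.01, 14.96, 19.91]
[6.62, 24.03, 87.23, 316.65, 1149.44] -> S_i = 6.62*3.63^i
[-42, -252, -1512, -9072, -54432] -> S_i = -42*6^i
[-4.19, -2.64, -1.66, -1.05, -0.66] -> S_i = -4.19*0.63^i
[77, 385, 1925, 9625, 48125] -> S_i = 77*5^i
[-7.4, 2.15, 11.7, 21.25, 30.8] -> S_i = -7.40 + 9.55*i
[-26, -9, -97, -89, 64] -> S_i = Random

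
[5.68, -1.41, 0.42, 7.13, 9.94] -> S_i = Random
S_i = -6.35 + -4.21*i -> [-6.35, -10.56, -14.77, -18.98, -23.19]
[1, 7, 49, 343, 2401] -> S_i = 1*7^i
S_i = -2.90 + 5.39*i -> [-2.9, 2.49, 7.88, 13.27, 18.66]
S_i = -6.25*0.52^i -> [-6.25, -3.25, -1.69, -0.88, -0.46]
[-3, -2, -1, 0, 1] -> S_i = -3 + 1*i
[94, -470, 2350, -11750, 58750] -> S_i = 94*-5^i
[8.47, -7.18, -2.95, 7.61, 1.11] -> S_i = Random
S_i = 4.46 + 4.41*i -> [4.46, 8.87, 13.28, 17.69, 22.1]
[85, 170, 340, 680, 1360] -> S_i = 85*2^i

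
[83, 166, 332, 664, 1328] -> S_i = 83*2^i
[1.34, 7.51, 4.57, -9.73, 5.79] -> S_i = Random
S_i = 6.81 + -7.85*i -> [6.81, -1.04, -8.89, -16.74, -24.59]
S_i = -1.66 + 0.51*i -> [-1.66, -1.15, -0.64, -0.13, 0.38]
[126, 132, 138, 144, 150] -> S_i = 126 + 6*i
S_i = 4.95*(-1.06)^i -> [4.95, -5.25, 5.56, -5.9, 6.25]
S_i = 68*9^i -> [68, 612, 5508, 49572, 446148]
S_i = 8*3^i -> [8, 24, 72, 216, 648]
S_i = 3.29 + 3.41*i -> [3.29, 6.7, 10.11, 13.52, 16.93]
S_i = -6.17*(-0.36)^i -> [-6.17, 2.22, -0.8, 0.29, -0.1]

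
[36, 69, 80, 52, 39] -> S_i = Random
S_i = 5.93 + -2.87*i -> [5.93, 3.06, 0.19, -2.68, -5.55]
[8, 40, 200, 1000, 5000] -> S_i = 8*5^i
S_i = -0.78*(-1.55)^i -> [-0.78, 1.21, -1.87, 2.9, -4.5]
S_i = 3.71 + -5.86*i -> [3.71, -2.15, -8.01, -13.87, -19.73]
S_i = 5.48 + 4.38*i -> [5.48, 9.86, 14.24, 18.62, 23.0]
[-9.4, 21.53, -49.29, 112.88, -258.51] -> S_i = -9.40*(-2.29)^i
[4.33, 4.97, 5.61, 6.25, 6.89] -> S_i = 4.33 + 0.64*i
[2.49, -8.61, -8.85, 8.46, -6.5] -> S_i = Random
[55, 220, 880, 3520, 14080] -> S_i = 55*4^i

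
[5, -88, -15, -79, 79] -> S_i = Random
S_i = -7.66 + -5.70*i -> [-7.66, -13.36, -19.06, -24.76, -30.46]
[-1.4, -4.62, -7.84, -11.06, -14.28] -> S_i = -1.40 + -3.22*i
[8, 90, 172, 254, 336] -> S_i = 8 + 82*i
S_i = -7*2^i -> [-7, -14, -28, -56, -112]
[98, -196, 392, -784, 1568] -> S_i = 98*-2^i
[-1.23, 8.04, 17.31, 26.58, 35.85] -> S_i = -1.23 + 9.27*i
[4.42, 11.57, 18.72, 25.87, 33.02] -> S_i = 4.42 + 7.15*i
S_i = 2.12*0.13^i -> [2.12, 0.28, 0.04, 0.0, 0.0]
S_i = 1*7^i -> [1, 7, 49, 343, 2401]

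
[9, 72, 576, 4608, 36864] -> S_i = 9*8^i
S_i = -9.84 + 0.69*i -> [-9.84, -9.15, -8.46, -7.77, -7.08]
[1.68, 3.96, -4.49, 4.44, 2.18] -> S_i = Random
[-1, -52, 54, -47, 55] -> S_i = Random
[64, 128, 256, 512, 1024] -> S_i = 64*2^i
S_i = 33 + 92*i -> [33, 125, 217, 309, 401]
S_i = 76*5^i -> [76, 380, 1900, 9500, 47500]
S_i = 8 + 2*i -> [8, 10, 12, 14, 16]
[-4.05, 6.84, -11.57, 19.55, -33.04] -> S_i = -4.05*(-1.69)^i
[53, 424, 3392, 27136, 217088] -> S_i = 53*8^i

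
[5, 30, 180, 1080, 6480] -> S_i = 5*6^i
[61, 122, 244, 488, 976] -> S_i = 61*2^i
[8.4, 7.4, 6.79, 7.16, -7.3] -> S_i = Random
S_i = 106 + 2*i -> [106, 108, 110, 112, 114]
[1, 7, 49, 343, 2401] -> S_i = 1*7^i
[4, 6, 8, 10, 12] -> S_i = 4 + 2*i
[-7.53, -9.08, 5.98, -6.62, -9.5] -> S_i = Random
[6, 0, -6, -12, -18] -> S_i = 6 + -6*i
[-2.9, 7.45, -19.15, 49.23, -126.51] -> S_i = -2.90*(-2.57)^i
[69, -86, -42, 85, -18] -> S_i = Random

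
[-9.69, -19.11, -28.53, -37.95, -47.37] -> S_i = -9.69 + -9.42*i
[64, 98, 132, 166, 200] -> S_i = 64 + 34*i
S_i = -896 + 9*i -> [-896, -887, -878, -869, -860]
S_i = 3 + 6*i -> [3, 9, 15, 21, 27]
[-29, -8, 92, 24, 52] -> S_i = Random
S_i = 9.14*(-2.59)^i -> [9.14, -23.67, 61.31, -158.8, 411.29]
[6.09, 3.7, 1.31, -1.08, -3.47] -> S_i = 6.09 + -2.39*i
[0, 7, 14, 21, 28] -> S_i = 0 + 7*i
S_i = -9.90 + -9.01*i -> [-9.9, -18.91, -27.92, -36.93, -45.94]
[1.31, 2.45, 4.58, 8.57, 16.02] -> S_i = 1.31*1.87^i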